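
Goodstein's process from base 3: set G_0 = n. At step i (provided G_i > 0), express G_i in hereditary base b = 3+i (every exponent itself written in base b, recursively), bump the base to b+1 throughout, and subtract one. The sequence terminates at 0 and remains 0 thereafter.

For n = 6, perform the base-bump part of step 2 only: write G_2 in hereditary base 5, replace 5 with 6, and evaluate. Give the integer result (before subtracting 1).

8

base 3: 6 = 2·3; at 4: 2·4 = 8; next = 7
base 4: 7 = 4 + 3; at 5: 5 + 3 = 8; next = 7
base 5: 7 = 5 + 2; at 6: 6 + 2 = 8; next = 7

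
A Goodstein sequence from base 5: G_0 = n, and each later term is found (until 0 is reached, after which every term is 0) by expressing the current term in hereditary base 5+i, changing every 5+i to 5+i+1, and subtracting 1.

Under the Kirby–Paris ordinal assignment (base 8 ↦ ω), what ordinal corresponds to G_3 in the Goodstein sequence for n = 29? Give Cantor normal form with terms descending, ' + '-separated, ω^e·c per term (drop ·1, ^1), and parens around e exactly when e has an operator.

base 5: 29 = 5^2 + 4; at 6: 6^2 + 4 = 40; next = 39
base 6: 39 = 6^2 + 3; at 7: 7^2 + 3 = 52; next = 51
base 7: 51 = 7^2 + 2; at 8: 8^2 + 2 = 66; next = 65
base 8: 65 = 8^2 + 1; at 9: 9^2 + 1 = 82; next = 81

ω^2 + 1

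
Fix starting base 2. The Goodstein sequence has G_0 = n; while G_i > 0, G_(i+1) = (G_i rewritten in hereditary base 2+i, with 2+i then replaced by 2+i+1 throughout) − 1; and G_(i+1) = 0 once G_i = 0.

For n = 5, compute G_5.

(0) 5|_2 = 2^2 + 1 ↦ 3^3 + 1|_3 = 28 ⇒ 27
(1) 27|_3 = 3^3 ↦ 4^4|_4 = 256 ⇒ 255
(2) 255|_4 = 3·4^3 + 3·4^2 + 3·4 + 3 ↦ 3·5^3 + 3·5^2 + 3·5 + 3|_5 = 468 ⇒ 467
(3) 467|_5 = 3·5^3 + 3·5^2 + 3·5 + 2 ↦ 3·6^3 + 3·6^2 + 3·6 + 2|_6 = 776 ⇒ 775
(4) 775|_6 = 3·6^3 + 3·6^2 + 3·6 + 1 ↦ 3·7^3 + 3·7^2 + 3·7 + 1|_7 = 1198 ⇒ 1197

1197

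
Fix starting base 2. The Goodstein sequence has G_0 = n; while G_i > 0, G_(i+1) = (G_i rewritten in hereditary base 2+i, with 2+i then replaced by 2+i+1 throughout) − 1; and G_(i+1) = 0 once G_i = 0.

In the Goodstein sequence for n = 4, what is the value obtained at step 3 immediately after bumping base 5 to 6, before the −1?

84

[0] 4 ≡ 2^2 (base 2). Lift 3: 27. −1: 26.
[1] 26 ≡ 2·3^2 + 2·3 + 2 (base 3). Lift 4: 42. −1: 41.
[2] 41 ≡ 2·4^2 + 2·4 + 1 (base 4). Lift 5: 61. −1: 60.
[3] 60 ≡ 2·5^2 + 2·5 (base 5). Lift 6: 84. −1: 83.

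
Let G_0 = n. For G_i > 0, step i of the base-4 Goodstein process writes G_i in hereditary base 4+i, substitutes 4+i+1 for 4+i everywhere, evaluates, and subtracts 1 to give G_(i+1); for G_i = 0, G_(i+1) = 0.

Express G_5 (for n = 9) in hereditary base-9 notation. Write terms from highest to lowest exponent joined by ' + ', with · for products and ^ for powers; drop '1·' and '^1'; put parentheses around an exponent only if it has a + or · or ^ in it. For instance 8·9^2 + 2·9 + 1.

step 0: 9 = 2·4 + 1; sub 5 for 4: 2·5 + 1; = 11; G_1 = 11−1 = 10
step 1: 10 = 2·5; sub 6 for 5: 2·6; = 12; G_2 = 12−1 = 11
step 2: 11 = 6 + 5; sub 7 for 6: 7 + 5; = 12; G_3 = 12−1 = 11
step 3: 11 = 7 + 4; sub 8 for 7: 8 + 4; = 12; G_4 = 12−1 = 11
step 4: 11 = 8 + 3; sub 9 for 8: 9 + 3; = 12; G_5 = 12−1 = 11
step 5: 11 = 9 + 2; sub 10 for 9: 10 + 2; = 12; G_6 = 12−1 = 11

9 + 2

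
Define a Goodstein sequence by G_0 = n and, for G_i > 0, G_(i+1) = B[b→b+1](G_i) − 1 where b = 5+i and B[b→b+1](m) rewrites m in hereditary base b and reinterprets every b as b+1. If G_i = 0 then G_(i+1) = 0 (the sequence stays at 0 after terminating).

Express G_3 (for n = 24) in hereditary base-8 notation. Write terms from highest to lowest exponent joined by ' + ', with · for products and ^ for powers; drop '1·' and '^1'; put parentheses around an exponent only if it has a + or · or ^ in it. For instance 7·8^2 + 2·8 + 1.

i=0: 24 = 4·5 + 4 (b=5); 5→6: 4·6 + 4 = 28; 28−1 = 27
i=1: 27 = 4·6 + 3 (b=6); 6→7: 4·7 + 3 = 31; 31−1 = 30
i=2: 30 = 4·7 + 2 (b=7); 7→8: 4·8 + 2 = 34; 34−1 = 33
i=3: 33 = 4·8 + 1 (b=8); 8→9: 4·9 + 1 = 37; 37−1 = 36

4·8 + 1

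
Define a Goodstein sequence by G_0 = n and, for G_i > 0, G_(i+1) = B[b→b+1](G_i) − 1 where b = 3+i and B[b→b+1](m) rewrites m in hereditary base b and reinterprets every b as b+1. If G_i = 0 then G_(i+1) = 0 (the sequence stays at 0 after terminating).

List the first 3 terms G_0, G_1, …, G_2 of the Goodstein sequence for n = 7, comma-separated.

7, 8, 9

(0) 7|_3 = 2·3 + 1 ↦ 2·4 + 1|_4 = 9 ⇒ 8
(1) 8|_4 = 2·4 ↦ 2·5|_5 = 10 ⇒ 9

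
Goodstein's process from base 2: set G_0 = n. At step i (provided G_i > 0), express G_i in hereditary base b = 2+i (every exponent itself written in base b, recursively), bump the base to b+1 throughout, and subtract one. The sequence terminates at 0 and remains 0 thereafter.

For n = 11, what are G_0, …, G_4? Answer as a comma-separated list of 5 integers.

i=0: 11 = 2^(2 + 1) + 2 + 1 (b=2); 2→3: 3^(3 + 1) + 3 + 1 = 85; 85−1 = 84
i=1: 84 = 3^(3 + 1) + 3 (b=3); 3→4: 4^(4 + 1) + 4 = 1028; 1028−1 = 1027
i=2: 1027 = 4^(4 + 1) + 3 (b=4); 4→5: 5^(5 + 1) + 3 = 15628; 15628−1 = 15627
i=3: 15627 = 5^(5 + 1) + 2 (b=5); 5→6: 6^(6 + 1) + 2 = 279938; 279938−1 = 279937

11, 84, 1027, 15627, 279937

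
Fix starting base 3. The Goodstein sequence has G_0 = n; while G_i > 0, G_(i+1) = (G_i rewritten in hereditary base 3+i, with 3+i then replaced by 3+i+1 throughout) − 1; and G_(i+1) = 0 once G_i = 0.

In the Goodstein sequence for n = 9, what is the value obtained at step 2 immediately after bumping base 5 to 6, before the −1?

20

step 0: 9 = 3^2; sub 4 for 3: 4^2; = 16; G_1 = 16−1 = 15
step 1: 15 = 3·4 + 3; sub 5 for 4: 3·5 + 3; = 18; G_2 = 18−1 = 17
step 2: 17 = 3·5 + 2; sub 6 for 5: 3·6 + 2; = 20; G_3 = 20−1 = 19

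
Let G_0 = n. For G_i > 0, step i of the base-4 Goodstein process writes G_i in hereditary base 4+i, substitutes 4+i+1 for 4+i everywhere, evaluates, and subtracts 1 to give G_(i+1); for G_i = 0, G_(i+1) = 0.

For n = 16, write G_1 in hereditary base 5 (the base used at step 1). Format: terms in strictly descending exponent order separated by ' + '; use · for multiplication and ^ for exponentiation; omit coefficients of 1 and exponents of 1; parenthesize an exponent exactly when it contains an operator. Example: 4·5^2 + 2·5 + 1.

4·5 + 4

G_0 = 16. HB_4(16) = 4^2. Bump = 25. G_1 = 24.
G_1 = 24. HB_5(24) = 4·5 + 4. Bump = 28. G_2 = 27.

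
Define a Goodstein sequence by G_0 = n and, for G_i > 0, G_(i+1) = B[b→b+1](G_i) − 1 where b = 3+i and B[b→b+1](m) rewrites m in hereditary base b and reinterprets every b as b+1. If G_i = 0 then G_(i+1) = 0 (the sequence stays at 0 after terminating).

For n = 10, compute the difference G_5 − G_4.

G_0=10  [base 3] 3^2 + 1  →[3↦4]→  4^2 + 1 = 17  −1 ⇒ G_1=16
G_1=16  [base 4] 4^2  →[4↦5]→  5^2 = 25  −1 ⇒ G_2=24
G_2=24  [base 5] 4·5 + 4  →[5↦6]→  4·6 + 4 = 28  −1 ⇒ G_3=27
G_3=27  [base 6] 4·6 + 3  →[6↦7]→  4·7 + 3 = 31  −1 ⇒ G_4=30
G_4=30  [base 7] 4·7 + 2  →[7↦8]→  4·8 + 2 = 34  −1 ⇒ G_5=33

3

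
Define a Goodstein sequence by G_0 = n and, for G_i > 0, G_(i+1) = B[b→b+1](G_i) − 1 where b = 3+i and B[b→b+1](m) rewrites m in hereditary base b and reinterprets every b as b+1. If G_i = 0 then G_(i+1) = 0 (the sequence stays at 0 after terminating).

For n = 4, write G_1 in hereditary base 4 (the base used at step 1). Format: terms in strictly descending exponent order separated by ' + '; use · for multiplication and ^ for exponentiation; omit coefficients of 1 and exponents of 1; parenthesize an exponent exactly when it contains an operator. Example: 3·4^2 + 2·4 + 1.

4

4 —HB3→ 3 + 1 —bump→ 4 + 1 = 5 —(−1)→ 4
4 —HB4→ 4 —bump→ 5 = 5 —(−1)→ 4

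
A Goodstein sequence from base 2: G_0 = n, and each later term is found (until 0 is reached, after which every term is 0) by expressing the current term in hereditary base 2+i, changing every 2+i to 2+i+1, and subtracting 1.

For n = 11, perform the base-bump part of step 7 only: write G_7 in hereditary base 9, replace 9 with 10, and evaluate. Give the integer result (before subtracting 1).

base 2: 11 = 2^(2 + 1) + 2 + 1; at 3: 3^(3 + 1) + 3 + 1 = 85; next = 84
base 3: 84 = 3^(3 + 1) + 3; at 4: 4^(4 + 1) + 4 = 1028; next = 1027
base 4: 1027 = 4^(4 + 1) + 3; at 5: 5^(5 + 1) + 3 = 15628; next = 15627
base 5: 15627 = 5^(5 + 1) + 2; at 6: 6^(6 + 1) + 2 = 279938; next = 279937
base 6: 279937 = 6^(6 + 1) + 1; at 7: 7^(7 + 1) + 1 = 5764802; next = 5764801
base 7: 5764801 = 7^(7 + 1); at 8: 8^(8 + 1) = 134217728; next = 134217727
base 8: 134217727 = 7·8^8 + 7·8^7 + 7·8^6 + 7·8^5 + 7·8^4 + 7·8^3 + 7·8^2 + 7·8 + 7; at 9: 7·9^9 + 7·9^7 + 7·9^6 + 7·9^5 + 7·9^4 + 7·9^3 + 7·9^2 + 7·9 + 7 = 2749609303; next = 2749609302
base 9: 2749609302 = 7·9^9 + 7·9^7 + 7·9^6 + 7·9^5 + 7·9^4 + 7·9^3 + 7·9^2 + 7·9 + 6; at 10: 7·10^10 + 7·10^7 + 7·10^6 + 7·10^5 + 7·10^4 + 7·10^3 + 7·10^2 + 7·10 + 6 = 70077777776; next = 70077777775

70077777776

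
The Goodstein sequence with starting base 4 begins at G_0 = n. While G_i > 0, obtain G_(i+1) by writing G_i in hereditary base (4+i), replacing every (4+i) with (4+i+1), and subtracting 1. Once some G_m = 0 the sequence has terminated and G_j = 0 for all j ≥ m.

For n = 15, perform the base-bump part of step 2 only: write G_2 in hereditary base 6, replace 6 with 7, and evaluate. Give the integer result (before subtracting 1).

22

step 0: 15 = 3·4 + 3; sub 5 for 4: 3·5 + 3; = 18; G_1 = 18−1 = 17
step 1: 17 = 3·5 + 2; sub 6 for 5: 3·6 + 2; = 20; G_2 = 20−1 = 19
step 2: 19 = 3·6 + 1; sub 7 for 6: 3·7 + 1; = 22; G_3 = 22−1 = 21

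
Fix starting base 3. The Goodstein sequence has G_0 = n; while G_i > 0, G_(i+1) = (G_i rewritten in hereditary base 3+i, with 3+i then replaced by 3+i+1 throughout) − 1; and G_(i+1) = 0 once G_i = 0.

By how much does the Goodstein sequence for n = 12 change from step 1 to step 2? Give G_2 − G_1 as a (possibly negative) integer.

G_0 = 12. HB_3(12) = 3^2 + 3. Bump = 20. G_1 = 19.
G_1 = 19. HB_4(19) = 4^2 + 3. Bump = 28. G_2 = 27.

8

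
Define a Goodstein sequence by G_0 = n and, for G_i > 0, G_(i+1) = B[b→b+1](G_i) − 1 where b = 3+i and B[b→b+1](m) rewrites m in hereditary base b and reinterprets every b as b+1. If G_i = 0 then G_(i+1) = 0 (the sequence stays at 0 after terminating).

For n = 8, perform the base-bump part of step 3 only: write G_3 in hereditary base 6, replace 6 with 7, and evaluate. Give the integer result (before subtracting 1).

(0) 8|_3 = 2·3 + 2 ↦ 2·4 + 2|_4 = 10 ⇒ 9
(1) 9|_4 = 2·4 + 1 ↦ 2·5 + 1|_5 = 11 ⇒ 10
(2) 10|_5 = 2·5 ↦ 2·6|_6 = 12 ⇒ 11
(3) 11|_6 = 6 + 5 ↦ 7 + 5|_7 = 12 ⇒ 11

12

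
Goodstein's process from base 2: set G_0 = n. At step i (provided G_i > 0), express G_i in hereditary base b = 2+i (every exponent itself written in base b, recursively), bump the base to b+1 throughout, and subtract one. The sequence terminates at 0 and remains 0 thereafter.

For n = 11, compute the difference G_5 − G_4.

step 0: 11 = 2^(2 + 1) + 2 + 1; sub 3 for 2: 3^(3 + 1) + 3 + 1; = 85; G_1 = 85−1 = 84
step 1: 84 = 3^(3 + 1) + 3; sub 4 for 3: 4^(4 + 1) + 4; = 1028; G_2 = 1028−1 = 1027
step 2: 1027 = 4^(4 + 1) + 3; sub 5 for 4: 5^(5 + 1) + 3; = 15628; G_3 = 15628−1 = 15627
step 3: 15627 = 5^(5 + 1) + 2; sub 6 for 5: 6^(6 + 1) + 2; = 279938; G_4 = 279938−1 = 279937
step 4: 279937 = 6^(6 + 1) + 1; sub 7 for 6: 7^(7 + 1) + 1; = 5764802; G_5 = 5764802−1 = 5764801

5484864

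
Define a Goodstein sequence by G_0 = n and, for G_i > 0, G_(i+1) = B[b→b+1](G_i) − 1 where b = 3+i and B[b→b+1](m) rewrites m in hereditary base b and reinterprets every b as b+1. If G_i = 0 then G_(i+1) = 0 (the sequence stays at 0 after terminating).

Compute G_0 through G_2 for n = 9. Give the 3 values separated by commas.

9, 15, 17

G_0 = 9. HB_3(9) = 3^2. Bump = 16. G_1 = 15.
G_1 = 15. HB_4(15) = 3·4 + 3. Bump = 18. G_2 = 17.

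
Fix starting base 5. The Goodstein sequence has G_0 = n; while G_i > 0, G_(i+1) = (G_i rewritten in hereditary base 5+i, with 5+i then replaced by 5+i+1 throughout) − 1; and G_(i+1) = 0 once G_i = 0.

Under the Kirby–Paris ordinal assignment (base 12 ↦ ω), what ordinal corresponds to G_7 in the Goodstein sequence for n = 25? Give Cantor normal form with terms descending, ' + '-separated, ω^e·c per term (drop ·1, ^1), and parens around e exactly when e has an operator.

G_0=25  [base 5] 5^2  →[5↦6]→  6^2 = 36  −1 ⇒ G_1=35
G_1=35  [base 6] 5·6 + 5  →[6↦7]→  5·7 + 5 = 40  −1 ⇒ G_2=39
G_2=39  [base 7] 5·7 + 4  →[7↦8]→  5·8 + 4 = 44  −1 ⇒ G_3=43
G_3=43  [base 8] 5·8 + 3  →[8↦9]→  5·9 + 3 = 48  −1 ⇒ G_4=47
G_4=47  [base 9] 5·9 + 2  →[9↦10]→  5·10 + 2 = 52  −1 ⇒ G_5=51
G_5=51  [base 10] 5·10 + 1  →[10↦11]→  5·11 + 1 = 56  −1 ⇒ G_6=55
G_6=55  [base 11] 5·11  →[11↦12]→  5·12 = 60  −1 ⇒ G_7=59

ω·4 + 11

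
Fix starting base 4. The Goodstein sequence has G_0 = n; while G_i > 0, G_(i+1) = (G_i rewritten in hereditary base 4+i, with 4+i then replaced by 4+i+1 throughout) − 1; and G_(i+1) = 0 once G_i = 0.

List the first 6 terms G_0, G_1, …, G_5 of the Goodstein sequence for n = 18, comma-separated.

G_0=18  [base 4] 4^2 + 2  →[4↦5]→  5^2 + 2 = 27  −1 ⇒ G_1=26
G_1=26  [base 5] 5^2 + 1  →[5↦6]→  6^2 + 1 = 37  −1 ⇒ G_2=36
G_2=36  [base 6] 6^2  →[6↦7]→  7^2 = 49  −1 ⇒ G_3=48
G_3=48  [base 7] 6·7 + 6  →[7↦8]→  6·8 + 6 = 54  −1 ⇒ G_4=53
G_4=53  [base 8] 6·8 + 5  →[8↦9]→  6·9 + 5 = 59  −1 ⇒ G_5=58

18, 26, 36, 48, 53, 58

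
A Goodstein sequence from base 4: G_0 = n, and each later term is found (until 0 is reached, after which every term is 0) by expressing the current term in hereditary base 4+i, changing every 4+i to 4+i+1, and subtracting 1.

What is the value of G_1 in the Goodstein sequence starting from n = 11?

G_0=11  [base 4] 2·4 + 3  →[4↦5]→  2·5 + 3 = 13  −1 ⇒ G_1=12
G_1=12  [base 5] 2·5 + 2  →[5↦6]→  2·6 + 2 = 14  −1 ⇒ G_2=13

12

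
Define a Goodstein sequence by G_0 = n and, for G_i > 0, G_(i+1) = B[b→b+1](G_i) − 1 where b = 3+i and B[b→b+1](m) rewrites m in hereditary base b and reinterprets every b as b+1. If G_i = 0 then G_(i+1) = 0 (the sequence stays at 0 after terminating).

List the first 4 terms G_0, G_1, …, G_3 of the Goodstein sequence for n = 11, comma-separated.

[0] 11 ≡ 3^2 + 2 (base 3). Lift 4: 18. −1: 17.
[1] 17 ≡ 4^2 + 1 (base 4). Lift 5: 26. −1: 25.
[2] 25 ≡ 5^2 (base 5). Lift 6: 36. −1: 35.

11, 17, 25, 35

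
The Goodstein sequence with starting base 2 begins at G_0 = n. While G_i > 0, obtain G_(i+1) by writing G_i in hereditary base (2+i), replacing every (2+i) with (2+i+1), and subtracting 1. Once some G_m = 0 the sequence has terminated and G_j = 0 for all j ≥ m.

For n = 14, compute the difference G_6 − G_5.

step 0: 14 = 2^(2 + 1) + 2^2 + 2; sub 3 for 2: 3^(3 + 1) + 3^3 + 3; = 111; G_1 = 111−1 = 110
step 1: 110 = 3^(3 + 1) + 3^3 + 2; sub 4 for 3: 4^(4 + 1) + 4^4 + 2; = 1282; G_2 = 1282−1 = 1281
step 2: 1281 = 4^(4 + 1) + 4^4 + 1; sub 5 for 4: 5^(5 + 1) + 5^5 + 1; = 18751; G_3 = 18751−1 = 18750
step 3: 18750 = 5^(5 + 1) + 5^5; sub 6 for 5: 6^(6 + 1) + 6^6; = 326592; G_4 = 326592−1 = 326591
step 4: 326591 = 6^(6 + 1) + 5·6^5 + 5·6^4 + 5·6^3 + 5·6^2 + 5·6 + 5; sub 7 for 6: 7^(7 + 1) + 5·7^5 + 5·7^4 + 5·7^3 + 5·7^2 + 5·7 + 5; = 5862841; G_5 = 5862841−1 = 5862840
step 5: 5862840 = 7^(7 + 1) + 5·7^5 + 5·7^4 + 5·7^3 + 5·7^2 + 5·7 + 4; sub 8 for 7: 8^(8 + 1) + 5·8^5 + 5·8^4 + 5·8^3 + 5·8^2 + 5·8 + 4; = 134404972; G_6 = 134404972−1 = 134404971

128542131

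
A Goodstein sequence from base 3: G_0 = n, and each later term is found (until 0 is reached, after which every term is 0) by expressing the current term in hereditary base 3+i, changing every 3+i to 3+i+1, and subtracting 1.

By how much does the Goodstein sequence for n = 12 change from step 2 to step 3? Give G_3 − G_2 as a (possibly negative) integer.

10

i=0: 12 = 3^2 + 3 (b=3); 3→4: 4^2 + 4 = 20; 20−1 = 19
i=1: 19 = 4^2 + 3 (b=4); 4→5: 5^2 + 3 = 28; 28−1 = 27
i=2: 27 = 5^2 + 2 (b=5); 5→6: 6^2 + 2 = 38; 38−1 = 37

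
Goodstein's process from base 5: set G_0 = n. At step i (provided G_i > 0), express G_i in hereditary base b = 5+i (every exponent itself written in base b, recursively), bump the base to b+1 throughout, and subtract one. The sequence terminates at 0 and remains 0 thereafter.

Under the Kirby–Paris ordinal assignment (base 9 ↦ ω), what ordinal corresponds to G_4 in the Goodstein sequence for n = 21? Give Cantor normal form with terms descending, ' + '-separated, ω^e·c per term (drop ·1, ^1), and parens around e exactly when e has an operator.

ω·3 + 4

G_0 = 21. HB_5(21) = 4·5 + 1. Bump = 25. G_1 = 24.
G_1 = 24. HB_6(24) = 4·6. Bump = 28. G_2 = 27.
G_2 = 27. HB_7(27) = 3·7 + 6. Bump = 30. G_3 = 29.
G_3 = 29. HB_8(29) = 3·8 + 5. Bump = 32. G_4 = 31.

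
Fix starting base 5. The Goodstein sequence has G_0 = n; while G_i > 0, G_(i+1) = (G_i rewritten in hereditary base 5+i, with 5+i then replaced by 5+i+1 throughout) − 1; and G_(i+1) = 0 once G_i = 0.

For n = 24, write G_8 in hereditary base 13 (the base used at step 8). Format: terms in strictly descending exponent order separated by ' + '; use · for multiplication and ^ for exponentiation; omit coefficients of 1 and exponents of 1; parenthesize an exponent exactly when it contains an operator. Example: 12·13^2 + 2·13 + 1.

3·13 + 6

base 5: 24 = 4·5 + 4; at 6: 4·6 + 4 = 28; next = 27
base 6: 27 = 4·6 + 3; at 7: 4·7 + 3 = 31; next = 30
base 7: 30 = 4·7 + 2; at 8: 4·8 + 2 = 34; next = 33
base 8: 33 = 4·8 + 1; at 9: 4·9 + 1 = 37; next = 36
base 9: 36 = 4·9; at 10: 4·10 = 40; next = 39
base 10: 39 = 3·10 + 9; at 11: 3·11 + 9 = 42; next = 41
base 11: 41 = 3·11 + 8; at 12: 3·12 + 8 = 44; next = 43
base 12: 43 = 3·12 + 7; at 13: 3·13 + 7 = 46; next = 45
base 13: 45 = 3·13 + 6; at 14: 3·14 + 6 = 48; next = 47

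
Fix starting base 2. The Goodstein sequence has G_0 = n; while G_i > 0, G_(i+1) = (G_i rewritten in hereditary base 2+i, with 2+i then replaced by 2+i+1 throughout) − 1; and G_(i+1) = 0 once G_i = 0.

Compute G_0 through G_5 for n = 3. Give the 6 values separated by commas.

3, 3, 3, 2, 1, 0

base 2: 3 = 2 + 1; at 3: 3 + 1 = 4; next = 3
base 3: 3 = 3; at 4: 4 = 4; next = 3
base 4: 3 = 3; at 5: 3 = 3; next = 2
base 5: 2 = 2; at 6: 2 = 2; next = 1
base 6: 1 = 1; at 7: 1 = 1; next = 0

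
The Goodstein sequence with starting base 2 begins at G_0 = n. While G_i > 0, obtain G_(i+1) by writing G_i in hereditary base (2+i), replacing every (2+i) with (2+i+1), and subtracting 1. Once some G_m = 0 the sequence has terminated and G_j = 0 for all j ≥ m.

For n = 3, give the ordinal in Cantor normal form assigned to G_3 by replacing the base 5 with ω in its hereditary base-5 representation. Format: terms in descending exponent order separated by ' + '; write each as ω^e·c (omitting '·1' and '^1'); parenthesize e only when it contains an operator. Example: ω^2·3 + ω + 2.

2

[0] 3 ≡ 2 + 1 (base 2). Lift 3: 4. −1: 3.
[1] 3 ≡ 3 (base 3). Lift 4: 4. −1: 3.
[2] 3 ≡ 3 (base 4). Lift 5: 3. −1: 2.
[3] 2 ≡ 2 (base 5). Lift 6: 2. −1: 1.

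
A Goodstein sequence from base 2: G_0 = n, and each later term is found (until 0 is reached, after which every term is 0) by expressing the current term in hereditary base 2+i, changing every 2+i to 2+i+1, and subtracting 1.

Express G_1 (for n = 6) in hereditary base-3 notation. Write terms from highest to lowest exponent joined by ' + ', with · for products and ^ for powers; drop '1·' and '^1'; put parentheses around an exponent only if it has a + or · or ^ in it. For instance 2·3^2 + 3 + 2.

G_0=6  [base 2] 2^2 + 2  →[2↦3]→  3^3 + 3 = 30  −1 ⇒ G_1=29
G_1=29  [base 3] 3^3 + 2  →[3↦4]→  4^4 + 2 = 258  −1 ⇒ G_2=257

3^3 + 2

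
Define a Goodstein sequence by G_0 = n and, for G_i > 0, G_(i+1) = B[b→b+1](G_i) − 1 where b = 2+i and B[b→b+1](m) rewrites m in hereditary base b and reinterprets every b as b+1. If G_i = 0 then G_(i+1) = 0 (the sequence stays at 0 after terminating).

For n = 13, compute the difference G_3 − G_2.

14813

G_0=13  [base 2] 2^(2 + 1) + 2^2 + 1  →[2↦3]→  3^(3 + 1) + 3^3 + 1 = 109  −1 ⇒ G_1=108
G_1=108  [base 3] 3^(3 + 1) + 3^3  →[3↦4]→  4^(4 + 1) + 4^4 = 1280  −1 ⇒ G_2=1279
G_2=1279  [base 4] 4^(4 + 1) + 3·4^3 + 3·4^2 + 3·4 + 3  →[4↦5]→  5^(5 + 1) + 3·5^3 + 3·5^2 + 3·5 + 3 = 16093  −1 ⇒ G_3=16092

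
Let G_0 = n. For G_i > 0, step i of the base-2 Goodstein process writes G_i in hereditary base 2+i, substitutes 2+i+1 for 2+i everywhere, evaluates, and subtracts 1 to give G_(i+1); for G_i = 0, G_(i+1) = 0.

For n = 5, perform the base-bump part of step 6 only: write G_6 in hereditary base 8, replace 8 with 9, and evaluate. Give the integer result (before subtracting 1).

2455

[0] 5 ≡ 2^2 + 1 (base 2). Lift 3: 28. −1: 27.
[1] 27 ≡ 3^3 (base 3). Lift 4: 256. −1: 255.
[2] 255 ≡ 3·4^3 + 3·4^2 + 3·4 + 3 (base 4). Lift 5: 468. −1: 467.
[3] 467 ≡ 3·5^3 + 3·5^2 + 3·5 + 2 (base 5). Lift 6: 776. −1: 775.
[4] 775 ≡ 3·6^3 + 3·6^2 + 3·6 + 1 (base 6). Lift 7: 1198. −1: 1197.
[5] 1197 ≡ 3·7^3 + 3·7^2 + 3·7 (base 7). Lift 8: 1752. −1: 1751.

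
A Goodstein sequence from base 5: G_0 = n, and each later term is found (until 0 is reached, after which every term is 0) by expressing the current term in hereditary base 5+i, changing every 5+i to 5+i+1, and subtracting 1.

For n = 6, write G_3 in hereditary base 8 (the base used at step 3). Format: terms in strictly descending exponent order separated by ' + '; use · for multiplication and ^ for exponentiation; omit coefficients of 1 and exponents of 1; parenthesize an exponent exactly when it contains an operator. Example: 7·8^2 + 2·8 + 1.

5

step 0: 6 = 5 + 1; sub 6 for 5: 6 + 1; = 7; G_1 = 7−1 = 6
step 1: 6 = 6; sub 7 for 6: 7; = 7; G_2 = 7−1 = 6
step 2: 6 = 6; sub 8 for 7: 6; = 6; G_3 = 6−1 = 5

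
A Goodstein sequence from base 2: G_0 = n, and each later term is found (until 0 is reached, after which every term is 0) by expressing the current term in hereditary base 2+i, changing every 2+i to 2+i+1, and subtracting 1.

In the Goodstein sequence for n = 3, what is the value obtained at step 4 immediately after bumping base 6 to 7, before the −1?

1

i=0: 3 = 2 + 1 (b=2); 2→3: 3 + 1 = 4; 4−1 = 3
i=1: 3 = 3 (b=3); 3→4: 4 = 4; 4−1 = 3
i=2: 3 = 3 (b=4); 4→5: 3 = 3; 3−1 = 2
i=3: 2 = 2 (b=5); 5→6: 2 = 2; 2−1 = 1
i=4: 1 = 1 (b=6); 6→7: 1 = 1; 1−1 = 0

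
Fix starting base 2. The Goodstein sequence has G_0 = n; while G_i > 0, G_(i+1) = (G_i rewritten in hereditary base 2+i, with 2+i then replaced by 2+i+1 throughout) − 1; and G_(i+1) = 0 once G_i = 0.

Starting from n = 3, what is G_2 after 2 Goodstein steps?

[0] 3 ≡ 2 + 1 (base 2). Lift 3: 4. −1: 3.
[1] 3 ≡ 3 (base 3). Lift 4: 4. −1: 3.
[2] 3 ≡ 3 (base 4). Lift 5: 3. −1: 2.

3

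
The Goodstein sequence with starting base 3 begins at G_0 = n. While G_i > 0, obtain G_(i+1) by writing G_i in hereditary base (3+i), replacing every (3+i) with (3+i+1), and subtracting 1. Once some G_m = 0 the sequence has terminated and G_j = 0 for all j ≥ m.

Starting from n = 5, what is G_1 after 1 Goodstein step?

5 —HB3→ 3 + 2 —bump→ 4 + 2 = 6 —(−1)→ 5
5 —HB4→ 4 + 1 —bump→ 5 + 1 = 6 —(−1)→ 5

5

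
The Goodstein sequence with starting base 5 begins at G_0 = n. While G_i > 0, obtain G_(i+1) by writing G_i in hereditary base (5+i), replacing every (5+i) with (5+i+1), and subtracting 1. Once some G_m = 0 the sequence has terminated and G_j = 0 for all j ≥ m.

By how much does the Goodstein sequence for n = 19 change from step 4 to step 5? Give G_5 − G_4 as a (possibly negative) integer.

i=0: 19 = 3·5 + 4 (b=5); 5→6: 3·6 + 4 = 22; 22−1 = 21
i=1: 21 = 3·6 + 3 (b=6); 6→7: 3·7 + 3 = 24; 24−1 = 23
i=2: 23 = 3·7 + 2 (b=7); 7→8: 3·8 + 2 = 26; 26−1 = 25
i=3: 25 = 3·8 + 1 (b=8); 8→9: 3·9 + 1 = 28; 28−1 = 27
i=4: 27 = 3·9 (b=9); 9→10: 3·10 = 30; 30−1 = 29

2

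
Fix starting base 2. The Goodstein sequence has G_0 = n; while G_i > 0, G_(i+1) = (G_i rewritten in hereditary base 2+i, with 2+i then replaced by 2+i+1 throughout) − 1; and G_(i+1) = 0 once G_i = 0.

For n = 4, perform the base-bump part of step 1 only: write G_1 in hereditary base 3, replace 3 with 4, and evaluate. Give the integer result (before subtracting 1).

42

[0] 4 ≡ 2^2 (base 2). Lift 3: 27. −1: 26.
[1] 26 ≡ 2·3^2 + 2·3 + 2 (base 3). Lift 4: 42. −1: 41.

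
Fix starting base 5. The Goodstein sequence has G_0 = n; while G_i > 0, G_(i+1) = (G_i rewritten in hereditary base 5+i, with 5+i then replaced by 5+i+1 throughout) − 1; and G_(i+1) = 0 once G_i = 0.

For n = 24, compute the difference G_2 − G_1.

i=0: 24 = 4·5 + 4 (b=5); 5→6: 4·6 + 4 = 28; 28−1 = 27
i=1: 27 = 4·6 + 3 (b=6); 6→7: 4·7 + 3 = 31; 31−1 = 30

3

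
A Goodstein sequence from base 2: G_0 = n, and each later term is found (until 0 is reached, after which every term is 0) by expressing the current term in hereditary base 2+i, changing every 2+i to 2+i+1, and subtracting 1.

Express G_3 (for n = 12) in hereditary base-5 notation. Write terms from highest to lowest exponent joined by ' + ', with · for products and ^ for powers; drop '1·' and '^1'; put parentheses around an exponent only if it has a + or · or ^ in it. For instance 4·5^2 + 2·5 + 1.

(0) 12|_2 = 2^(2 + 1) + 2^2 ↦ 3^(3 + 1) + 3^3|_3 = 108 ⇒ 107
(1) 107|_3 = 3^(3 + 1) + 2·3^2 + 2·3 + 2 ↦ 4^(4 + 1) + 2·4^2 + 2·4 + 2|_4 = 1066 ⇒ 1065
(2) 1065|_4 = 4^(4 + 1) + 2·4^2 + 2·4 + 1 ↦ 5^(5 + 1) + 2·5^2 + 2·5 + 1|_5 = 15686 ⇒ 15685
(3) 15685|_5 = 5^(5 + 1) + 2·5^2 + 2·5 ↦ 6^(6 + 1) + 2·6^2 + 2·6|_6 = 280020 ⇒ 280019

5^(5 + 1) + 2·5^2 + 2·5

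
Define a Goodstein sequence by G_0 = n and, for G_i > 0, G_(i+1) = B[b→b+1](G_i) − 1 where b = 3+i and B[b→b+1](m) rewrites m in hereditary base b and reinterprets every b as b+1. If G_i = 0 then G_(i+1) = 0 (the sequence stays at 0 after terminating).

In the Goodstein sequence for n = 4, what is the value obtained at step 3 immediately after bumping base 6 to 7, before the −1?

G_0=4  [base 3] 3 + 1  →[3↦4]→  4 + 1 = 5  −1 ⇒ G_1=4
G_1=4  [base 4] 4  →[4↦5]→  5 = 5  −1 ⇒ G_2=4
G_2=4  [base 5] 4  →[5↦6]→  4 = 4  −1 ⇒ G_3=3
G_3=3  [base 6] 3  →[6↦7]→  3 = 3  −1 ⇒ G_4=2

3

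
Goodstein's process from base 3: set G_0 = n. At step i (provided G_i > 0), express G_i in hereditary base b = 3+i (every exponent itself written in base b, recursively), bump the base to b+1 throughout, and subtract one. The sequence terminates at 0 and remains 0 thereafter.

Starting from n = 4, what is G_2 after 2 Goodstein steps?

4

G_0 = 4. HB_3(4) = 3 + 1. Bump = 5. G_1 = 4.
G_1 = 4. HB_4(4) = 4. Bump = 5. G_2 = 4.
G_2 = 4. HB_5(4) = 4. Bump = 4. G_3 = 3.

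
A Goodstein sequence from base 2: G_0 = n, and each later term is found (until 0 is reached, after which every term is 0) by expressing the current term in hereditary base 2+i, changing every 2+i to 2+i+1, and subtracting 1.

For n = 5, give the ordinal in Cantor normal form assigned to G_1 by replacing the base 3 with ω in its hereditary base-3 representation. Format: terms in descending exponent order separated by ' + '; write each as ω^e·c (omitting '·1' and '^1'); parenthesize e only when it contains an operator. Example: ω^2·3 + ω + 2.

ω^ω

(0) 5|_2 = 2^2 + 1 ↦ 3^3 + 1|_3 = 28 ⇒ 27
(1) 27|_3 = 3^3 ↦ 4^4|_4 = 256 ⇒ 255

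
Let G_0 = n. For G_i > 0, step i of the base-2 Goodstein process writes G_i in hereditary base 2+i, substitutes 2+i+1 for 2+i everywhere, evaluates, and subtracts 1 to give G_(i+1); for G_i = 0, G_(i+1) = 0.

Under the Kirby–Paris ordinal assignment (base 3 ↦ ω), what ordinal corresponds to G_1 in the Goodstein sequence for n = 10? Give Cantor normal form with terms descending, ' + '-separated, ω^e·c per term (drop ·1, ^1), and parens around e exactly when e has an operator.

step 0: 10 = 2^(2 + 1) + 2; sub 3 for 2: 3^(3 + 1) + 3; = 84; G_1 = 84−1 = 83
step 1: 83 = 3^(3 + 1) + 2; sub 4 for 3: 4^(4 + 1) + 2; = 1026; G_2 = 1026−1 = 1025

ω^(ω + 1) + 2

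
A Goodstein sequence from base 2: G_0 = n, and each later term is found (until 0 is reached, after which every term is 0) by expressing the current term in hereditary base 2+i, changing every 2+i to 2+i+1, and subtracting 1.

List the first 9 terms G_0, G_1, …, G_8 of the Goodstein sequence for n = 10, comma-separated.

10, 83, 1025, 15625, 279935, 4215754, 84073323, 1937434592, 50000555551

step 0: 10 = 2^(2 + 1) + 2; sub 3 for 2: 3^(3 + 1) + 3; = 84; G_1 = 84−1 = 83
step 1: 83 = 3^(3 + 1) + 2; sub 4 for 3: 4^(4 + 1) + 2; = 1026; G_2 = 1026−1 = 1025
step 2: 1025 = 4^(4 + 1) + 1; sub 5 for 4: 5^(5 + 1) + 1; = 15626; G_3 = 15626−1 = 15625
step 3: 15625 = 5^(5 + 1); sub 6 for 5: 6^(6 + 1); = 279936; G_4 = 279936−1 = 279935
step 4: 279935 = 5·6^6 + 5·6^5 + 5·6^4 + 5·6^3 + 5·6^2 + 5·6 + 5; sub 7 for 6: 5·7^7 + 5·7^5 + 5·7^4 + 5·7^3 + 5·7^2 + 5·7 + 5; = 4215755; G_5 = 4215755−1 = 4215754
step 5: 4215754 = 5·7^7 + 5·7^5 + 5·7^4 + 5·7^3 + 5·7^2 + 5·7 + 4; sub 8 for 7: 5·8^8 + 5·8^5 + 5·8^4 + 5·8^3 + 5·8^2 + 5·8 + 4; = 84073324; G_6 = 84073324−1 = 84073323
step 6: 84073323 = 5·8^8 + 5·8^5 + 5·8^4 + 5·8^3 + 5·8^2 + 5·8 + 3; sub 9 for 8: 5·9^9 + 5·9^5 + 5·9^4 + 5·9^3 + 5·9^2 + 5·9 + 3; = 1937434593; G_7 = 1937434593−1 = 1937434592
step 7: 1937434592 = 5·9^9 + 5·9^5 + 5·9^4 + 5·9^3 + 5·9^2 + 5·9 + 2; sub 10 for 9: 5·10^10 + 5·10^5 + 5·10^4 + 5·10^3 + 5·10^2 + 5·10 + 2; = 50000555552; G_8 = 50000555552−1 = 50000555551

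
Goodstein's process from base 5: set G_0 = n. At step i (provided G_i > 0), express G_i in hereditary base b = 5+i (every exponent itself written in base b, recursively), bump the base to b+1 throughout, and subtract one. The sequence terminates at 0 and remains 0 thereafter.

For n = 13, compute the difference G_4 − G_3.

[0] 13 ≡ 2·5 + 3 (base 5). Lift 6: 15. −1: 14.
[1] 14 ≡ 2·6 + 2 (base 6). Lift 7: 16. −1: 15.
[2] 15 ≡ 2·7 + 1 (base 7). Lift 8: 17. −1: 16.
[3] 16 ≡ 2·8 (base 8). Lift 9: 18. −1: 17.

1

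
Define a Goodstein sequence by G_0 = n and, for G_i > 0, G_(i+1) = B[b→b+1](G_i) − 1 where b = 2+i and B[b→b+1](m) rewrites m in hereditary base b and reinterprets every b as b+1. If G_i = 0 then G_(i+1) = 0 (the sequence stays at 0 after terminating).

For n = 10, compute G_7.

base 2: 10 = 2^(2 + 1) + 2; at 3: 3^(3 + 1) + 3 = 84; next = 83
base 3: 83 = 3^(3 + 1) + 2; at 4: 4^(4 + 1) + 2 = 1026; next = 1025
base 4: 1025 = 4^(4 + 1) + 1; at 5: 5^(5 + 1) + 1 = 15626; next = 15625
base 5: 15625 = 5^(5 + 1); at 6: 6^(6 + 1) = 279936; next = 279935
base 6: 279935 = 5·6^6 + 5·6^5 + 5·6^4 + 5·6^3 + 5·6^2 + 5·6 + 5; at 7: 5·7^7 + 5·7^5 + 5·7^4 + 5·7^3 + 5·7^2 + 5·7 + 5 = 4215755; next = 4215754
base 7: 4215754 = 5·7^7 + 5·7^5 + 5·7^4 + 5·7^3 + 5·7^2 + 5·7 + 4; at 8: 5·8^8 + 5·8^5 + 5·8^4 + 5·8^3 + 5·8^2 + 5·8 + 4 = 84073324; next = 84073323
base 8: 84073323 = 5·8^8 + 5·8^5 + 5·8^4 + 5·8^3 + 5·8^2 + 5·8 + 3; at 9: 5·9^9 + 5·9^5 + 5·9^4 + 5·9^3 + 5·9^2 + 5·9 + 3 = 1937434593; next = 1937434592

1937434592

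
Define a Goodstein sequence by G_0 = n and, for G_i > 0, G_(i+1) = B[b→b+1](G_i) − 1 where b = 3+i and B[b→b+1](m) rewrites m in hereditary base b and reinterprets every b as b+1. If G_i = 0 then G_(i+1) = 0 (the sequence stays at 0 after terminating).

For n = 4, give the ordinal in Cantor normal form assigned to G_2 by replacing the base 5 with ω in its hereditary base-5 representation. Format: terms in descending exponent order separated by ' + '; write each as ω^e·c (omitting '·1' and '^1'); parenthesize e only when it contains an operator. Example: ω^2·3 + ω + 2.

i=0: 4 = 3 + 1 (b=3); 3→4: 4 + 1 = 5; 5−1 = 4
i=1: 4 = 4 (b=4); 4→5: 5 = 5; 5−1 = 4
i=2: 4 = 4 (b=5); 5→6: 4 = 4; 4−1 = 3

4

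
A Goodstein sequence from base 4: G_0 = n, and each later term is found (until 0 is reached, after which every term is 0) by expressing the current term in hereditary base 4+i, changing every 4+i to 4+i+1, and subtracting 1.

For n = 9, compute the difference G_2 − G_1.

1

i=0: 9 = 2·4 + 1 (b=4); 4→5: 2·5 + 1 = 11; 11−1 = 10
i=1: 10 = 2·5 (b=5); 5→6: 2·6 = 12; 12−1 = 11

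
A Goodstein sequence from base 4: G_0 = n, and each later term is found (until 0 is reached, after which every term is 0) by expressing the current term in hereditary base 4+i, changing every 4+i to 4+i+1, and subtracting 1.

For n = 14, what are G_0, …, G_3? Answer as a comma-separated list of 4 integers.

step 0: 14 = 3·4 + 2; sub 5 for 4: 3·5 + 2; = 17; G_1 = 17−1 = 16
step 1: 16 = 3·5 + 1; sub 6 for 5: 3·6 + 1; = 19; G_2 = 19−1 = 18
step 2: 18 = 3·6; sub 7 for 6: 3·7; = 21; G_3 = 21−1 = 20

14, 16, 18, 20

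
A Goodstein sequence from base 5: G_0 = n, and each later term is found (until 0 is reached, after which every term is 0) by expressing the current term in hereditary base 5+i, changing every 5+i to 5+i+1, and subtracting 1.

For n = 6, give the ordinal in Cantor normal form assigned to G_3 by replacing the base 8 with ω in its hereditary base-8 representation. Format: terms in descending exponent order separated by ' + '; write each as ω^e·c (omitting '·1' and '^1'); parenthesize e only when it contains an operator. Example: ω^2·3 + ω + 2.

5

G_0=6  [base 5] 5 + 1  →[5↦6]→  6 + 1 = 7  −1 ⇒ G_1=6
G_1=6  [base 6] 6  →[6↦7]→  7 = 7  −1 ⇒ G_2=6
G_2=6  [base 7] 6  →[7↦8]→  6 = 6  −1 ⇒ G_3=5
G_3=5  [base 8] 5  →[8↦9]→  5 = 5  −1 ⇒ G_4=4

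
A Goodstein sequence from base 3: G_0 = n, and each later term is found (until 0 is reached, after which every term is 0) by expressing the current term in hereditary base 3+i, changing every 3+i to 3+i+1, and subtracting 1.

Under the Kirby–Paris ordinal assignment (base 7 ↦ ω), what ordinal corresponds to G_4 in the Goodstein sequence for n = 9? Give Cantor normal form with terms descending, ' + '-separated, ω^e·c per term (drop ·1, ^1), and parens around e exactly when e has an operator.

step 0: 9 = 3^2; sub 4 for 3: 4^2; = 16; G_1 = 16−1 = 15
step 1: 15 = 3·4 + 3; sub 5 for 4: 3·5 + 3; = 18; G_2 = 18−1 = 17
step 2: 17 = 3·5 + 2; sub 6 for 5: 3·6 + 2; = 20; G_3 = 20−1 = 19
step 3: 19 = 3·6 + 1; sub 7 for 6: 3·7 + 1; = 22; G_4 = 22−1 = 21

ω·3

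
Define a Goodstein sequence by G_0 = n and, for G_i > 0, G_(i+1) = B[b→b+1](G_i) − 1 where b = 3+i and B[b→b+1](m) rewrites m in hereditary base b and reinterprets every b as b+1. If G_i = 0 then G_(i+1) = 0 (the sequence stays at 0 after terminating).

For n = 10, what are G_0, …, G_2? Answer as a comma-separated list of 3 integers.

10, 16, 24

[0] 10 ≡ 3^2 + 1 (base 3). Lift 4: 17. −1: 16.
[1] 16 ≡ 4^2 (base 4). Lift 5: 25. −1: 24.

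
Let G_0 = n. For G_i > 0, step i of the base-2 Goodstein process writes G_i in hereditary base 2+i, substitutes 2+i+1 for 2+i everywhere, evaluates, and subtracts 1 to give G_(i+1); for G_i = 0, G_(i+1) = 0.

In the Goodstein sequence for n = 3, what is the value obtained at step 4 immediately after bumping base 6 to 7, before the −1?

1

i=0: 3 = 2 + 1 (b=2); 2→3: 3 + 1 = 4; 4−1 = 3
i=1: 3 = 3 (b=3); 3→4: 4 = 4; 4−1 = 3
i=2: 3 = 3 (b=4); 4→5: 3 = 3; 3−1 = 2
i=3: 2 = 2 (b=5); 5→6: 2 = 2; 2−1 = 1
i=4: 1 = 1 (b=6); 6→7: 1 = 1; 1−1 = 0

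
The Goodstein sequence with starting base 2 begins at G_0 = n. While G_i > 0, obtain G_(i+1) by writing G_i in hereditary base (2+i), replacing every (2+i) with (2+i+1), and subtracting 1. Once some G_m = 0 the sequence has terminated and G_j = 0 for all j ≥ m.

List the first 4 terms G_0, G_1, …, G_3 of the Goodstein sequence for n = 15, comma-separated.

[0] 15 ≡ 2^(2 + 1) + 2^2 + 2 + 1 (base 2). Lift 3: 112. −1: 111.
[1] 111 ≡ 3^(3 + 1) + 3^3 + 3 (base 3). Lift 4: 1284. −1: 1283.
[2] 1283 ≡ 4^(4 + 1) + 4^4 + 3 (base 4). Lift 5: 18753. −1: 18752.

15, 111, 1283, 18752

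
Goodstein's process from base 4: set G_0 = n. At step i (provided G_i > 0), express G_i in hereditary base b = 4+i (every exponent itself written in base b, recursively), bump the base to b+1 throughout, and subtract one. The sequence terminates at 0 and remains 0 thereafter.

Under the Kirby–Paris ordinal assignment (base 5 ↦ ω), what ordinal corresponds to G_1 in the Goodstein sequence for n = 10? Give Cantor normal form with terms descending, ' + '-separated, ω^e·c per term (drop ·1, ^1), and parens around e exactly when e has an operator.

ω·2 + 1

base 4: 10 = 2·4 + 2; at 5: 2·5 + 2 = 12; next = 11
base 5: 11 = 2·5 + 1; at 6: 2·6 + 1 = 13; next = 12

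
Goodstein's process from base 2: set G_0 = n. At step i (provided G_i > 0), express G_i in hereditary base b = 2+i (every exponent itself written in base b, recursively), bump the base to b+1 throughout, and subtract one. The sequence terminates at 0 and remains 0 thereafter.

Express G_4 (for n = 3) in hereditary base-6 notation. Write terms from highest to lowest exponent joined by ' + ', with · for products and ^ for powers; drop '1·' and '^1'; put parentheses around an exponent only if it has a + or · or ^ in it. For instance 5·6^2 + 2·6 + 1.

1

G_0 = 3. HB_2(3) = 2 + 1. Bump = 4. G_1 = 3.
G_1 = 3. HB_3(3) = 3. Bump = 4. G_2 = 3.
G_2 = 3. HB_4(3) = 3. Bump = 3. G_3 = 2.
G_3 = 2. HB_5(2) = 2. Bump = 2. G_4 = 1.
G_4 = 1. HB_6(1) = 1. Bump = 1. G_5 = 0.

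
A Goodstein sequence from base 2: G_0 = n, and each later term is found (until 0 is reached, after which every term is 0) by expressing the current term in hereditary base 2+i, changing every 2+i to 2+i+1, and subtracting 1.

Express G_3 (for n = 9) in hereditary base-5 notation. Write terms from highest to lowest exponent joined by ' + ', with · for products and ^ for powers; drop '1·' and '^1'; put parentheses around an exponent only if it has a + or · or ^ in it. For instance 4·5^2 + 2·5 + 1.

[0] 9 ≡ 2^(2 + 1) + 1 (base 2). Lift 3: 82. −1: 81.
[1] 81 ≡ 3^(3 + 1) (base 3). Lift 4: 1024. −1: 1023.
[2] 1023 ≡ 3·4^4 + 3·4^3 + 3·4^2 + 3·4 + 3 (base 4). Lift 5: 9843. −1: 9842.

3·5^5 + 3·5^3 + 3·5^2 + 3·5 + 2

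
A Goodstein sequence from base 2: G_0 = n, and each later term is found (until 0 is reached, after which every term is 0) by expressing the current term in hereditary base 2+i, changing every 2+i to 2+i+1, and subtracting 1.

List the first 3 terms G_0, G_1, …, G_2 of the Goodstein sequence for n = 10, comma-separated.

step 0: 10 = 2^(2 + 1) + 2; sub 3 for 2: 3^(3 + 1) + 3; = 84; G_1 = 84−1 = 83
step 1: 83 = 3^(3 + 1) + 2; sub 4 for 3: 4^(4 + 1) + 2; = 1026; G_2 = 1026−1 = 1025

10, 83, 1025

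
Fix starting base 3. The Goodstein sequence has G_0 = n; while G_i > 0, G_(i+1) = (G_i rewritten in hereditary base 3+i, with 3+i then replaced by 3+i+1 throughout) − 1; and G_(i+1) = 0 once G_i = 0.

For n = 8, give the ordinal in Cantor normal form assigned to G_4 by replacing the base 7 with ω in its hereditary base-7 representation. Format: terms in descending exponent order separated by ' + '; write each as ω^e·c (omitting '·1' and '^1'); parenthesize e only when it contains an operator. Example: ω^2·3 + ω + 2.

ω + 4

8 —HB3→ 2·3 + 2 —bump→ 2·4 + 2 = 10 —(−1)→ 9
9 —HB4→ 2·4 + 1 —bump→ 2·5 + 1 = 11 —(−1)→ 10
10 —HB5→ 2·5 —bump→ 2·6 = 12 —(−1)→ 11
11 —HB6→ 6 + 5 —bump→ 7 + 5 = 12 —(−1)→ 11
11 —HB7→ 7 + 4 —bump→ 8 + 4 = 12 —(−1)→ 11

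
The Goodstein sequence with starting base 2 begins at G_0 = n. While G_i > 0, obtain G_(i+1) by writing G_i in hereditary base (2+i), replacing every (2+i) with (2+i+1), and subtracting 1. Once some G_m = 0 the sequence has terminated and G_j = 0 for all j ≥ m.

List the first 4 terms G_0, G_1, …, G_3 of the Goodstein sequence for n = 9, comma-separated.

base 2: 9 = 2^(2 + 1) + 1; at 3: 3^(3 + 1) + 1 = 82; next = 81
base 3: 81 = 3^(3 + 1); at 4: 4^(4 + 1) = 1024; next = 1023
base 4: 1023 = 3·4^4 + 3·4^3 + 3·4^2 + 3·4 + 3; at 5: 3·5^5 + 3·5^3 + 3·5^2 + 3·5 + 3 = 9843; next = 9842

9, 81, 1023, 9842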